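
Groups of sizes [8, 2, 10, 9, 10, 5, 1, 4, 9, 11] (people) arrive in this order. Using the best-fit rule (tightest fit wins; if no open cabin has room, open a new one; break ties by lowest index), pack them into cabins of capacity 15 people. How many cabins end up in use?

  8 → cabin 1 (new)  [load 8/15]
  2 → cabin 1  [load 10/15]
  10 → cabin 2 (new)  [load 10/15]
  9 → cabin 3 (new)  [load 9/15]
  10 → cabin 4 (new)  [load 10/15]
  5 → cabin 1  [load 15/15]
  1 → cabin 2  [load 11/15]
  4 → cabin 2  [load 15/15]
  9 → cabin 5 (new)  [load 9/15]
  11 → cabin 6 (new)  [load 11/15]
6 cabins opened.

6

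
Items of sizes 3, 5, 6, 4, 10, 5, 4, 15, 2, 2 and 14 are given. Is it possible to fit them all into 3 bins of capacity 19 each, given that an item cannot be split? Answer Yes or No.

No

Total = 70; ⌈70/19⌉ = 4.
At least 4 bins are required, but only 3 are allowed.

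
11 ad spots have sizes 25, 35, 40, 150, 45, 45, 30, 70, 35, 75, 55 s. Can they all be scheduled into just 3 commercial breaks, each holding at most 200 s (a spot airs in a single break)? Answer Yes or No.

No

Total = 605 s; ⌈605/200⌉ = 4.
At least 4 commercial breaks are required, but only 3 are allowed.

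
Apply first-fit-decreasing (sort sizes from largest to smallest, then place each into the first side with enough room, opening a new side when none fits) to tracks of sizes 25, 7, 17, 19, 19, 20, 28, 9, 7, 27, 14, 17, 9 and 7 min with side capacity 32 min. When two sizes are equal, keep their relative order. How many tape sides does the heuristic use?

Sorted descending: 28, 27, 25, 20, 19, 19, 17, 17, 14, 9, 9, 7, 7, 7.
  28 → side 1 (new)  [load 28/32]
  27 → side 2 (new)  [load 27/32]
  25 → side 3 (new)  [load 25/32]
  20 → side 4 (new)  [load 20/32]
  19 → side 5 (new)  [load 19/32]
  19 → side 6 (new)  [load 19/32]
  17 → side 7 (new)  [load 17/32]
  17 → side 8 (new)  [load 17/32]
  14 → side 7  [load 31/32]
  9 → side 4  [load 29/32]
  9 → side 5  [load 28/32]
  7 → side 3  [load 32/32]
  7 → side 6  [load 26/32]
  7 → side 8  [load 24/32]
8 tape sides opened.

8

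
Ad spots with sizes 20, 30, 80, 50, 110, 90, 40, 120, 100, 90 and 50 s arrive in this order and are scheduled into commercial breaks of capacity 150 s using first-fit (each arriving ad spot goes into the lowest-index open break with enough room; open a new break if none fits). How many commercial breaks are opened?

6

  20 → break 1 (new)  [load 20/150]
  30 → break 1  [load 50/150]
  80 → break 1  [load 130/150]
  50 → break 2 (new)  [load 50/150]
  110 → break 3 (new)  [load 110/150]
  90 → break 2  [load 140/150]
  40 → break 3  [load 150/150]
  120 → break 4 (new)  [load 120/150]
  100 → break 5 (new)  [load 100/150]
  90 → break 6 (new)  [load 90/150]
  50 → break 5  [load 150/150]
6 commercial breaks opened.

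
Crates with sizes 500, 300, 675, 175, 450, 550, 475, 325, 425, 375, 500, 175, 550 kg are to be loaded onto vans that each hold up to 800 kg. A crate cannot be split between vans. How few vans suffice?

8

Total = 675 + 550 + 550 + 500 + 500 + 475 + 450 + 425 + 375 + 325 + 300 + 175 + 175 = 5475 kg.
Lower bound: ⌈5475/800⌉ = 7 vans.
Also, 8 crates each exceed 400 kg, and no two of those can share a van, so at least 8 vans are needed.
A packing using 8 vans:
  van 1: 675 = 675
  van 2: 550 + 175 = 725
  van 3: 550 + 175 = 725
  van 4: 500 + 300 = 800
  van 5: 500 = 500
  van 6: 475 + 325 = 800
  van 7: 450 = 450
  van 8: 425 + 375 = 800
This matches the lower bound, so 8 is optimal.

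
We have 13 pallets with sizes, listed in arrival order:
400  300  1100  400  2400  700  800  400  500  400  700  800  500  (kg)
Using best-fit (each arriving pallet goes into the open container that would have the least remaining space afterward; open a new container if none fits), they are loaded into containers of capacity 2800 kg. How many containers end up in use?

  400 → container 1 (new)  [load 400/2800]
  300 → container 1  [load 700/2800]
  1100 → container 1  [load 1800/2800]
  400 → container 1  [load 2200/2800]
  2400 → container 2 (new)  [load 2400/2800]
  700 → container 3 (new)  [load 700/2800]
  800 → container 3  [load 1500/2800]
  400 → container 2  [load 2800/2800]
  500 → container 1  [load 2700/2800]
  400 → container 3  [load 1900/2800]
  700 → container 3  [load 2600/2800]
  800 → container 4 (new)  [load 800/2800]
  500 → container 4  [load 1300/2800]
4 containers opened.

4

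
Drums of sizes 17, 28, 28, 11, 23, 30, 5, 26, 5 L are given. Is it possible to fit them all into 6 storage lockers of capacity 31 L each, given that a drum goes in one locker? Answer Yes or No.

Yes

A valid assignment using 6 storage lockers:
  locker 1: 30 = 30
  locker 2: 28 = 28
  locker 3: 28 = 28
  locker 4: 26 + 5 = 31
  locker 5: 23 + 5 = 28
  locker 6: 17 + 11 = 28
Every load is within 31 L, so 6 storage lockers suffice.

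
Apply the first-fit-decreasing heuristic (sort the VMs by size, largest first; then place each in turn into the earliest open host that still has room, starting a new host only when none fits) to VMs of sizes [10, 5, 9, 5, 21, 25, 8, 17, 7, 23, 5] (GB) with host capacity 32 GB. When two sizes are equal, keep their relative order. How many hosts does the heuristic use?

Sorted descending: 25, 23, 21, 17, 10, 9, 8, 7, 5, 5, 5.
  25 → host 1 (new)  [load 25/32]
  23 → host 2 (new)  [load 23/32]
  21 → host 3 (new)  [load 21/32]
  17 → host 4 (new)  [load 17/32]
  10 → host 3  [load 31/32]
  9 → host 2  [load 32/32]
  8 → host 4  [load 25/32]
  7 → host 1  [load 32/32]
  5 → host 4  [load 30/32]
  5 → host 5 (new)  [load 5/32]
  5 → host 5  [load 10/32]
5 hosts opened.

5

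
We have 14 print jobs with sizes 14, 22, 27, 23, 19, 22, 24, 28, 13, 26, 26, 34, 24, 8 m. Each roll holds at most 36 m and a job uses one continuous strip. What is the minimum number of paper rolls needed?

11

Total = 34 + 28 + 27 + 26 + 26 + 24 + 24 + 23 + 22 + 22 + 19 + 14 + 13 + 8 = 310 m.
Lower bound: ⌈310/36⌉ = 9 paper rolls.
Also, 11 print jobs each exceed 18 m, and no two of those can share a roll, so at least 11 paper rolls are needed.
A packing using 11 paper rolls:
  roll 1: 34 = 34
  roll 2: 28 + 8 = 36
  roll 3: 27 = 27
  roll 4: 26 = 26
  roll 5: 26 = 26
  roll 6: 24 = 24
  roll 7: 24 = 24
  roll 8: 23 + 13 = 36
  roll 9: 22 + 14 = 36
  roll 10: 22 = 22
  roll 11: 19 = 19
This matches the lower bound, so 11 is optimal.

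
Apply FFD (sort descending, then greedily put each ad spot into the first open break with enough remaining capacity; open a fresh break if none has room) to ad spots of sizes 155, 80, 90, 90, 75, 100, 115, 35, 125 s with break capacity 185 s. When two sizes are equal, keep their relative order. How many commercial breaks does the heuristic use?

6

Sorted descending: 155, 125, 115, 100, 90, 90, 80, 75, 35.
  155 → break 1 (new)  [load 155/185]
  125 → break 2 (new)  [load 125/185]
  115 → break 3 (new)  [load 115/185]
  100 → break 4 (new)  [load 100/185]
  90 → break 5 (new)  [load 90/185]
  90 → break 5  [load 180/185]
  80 → break 4  [load 180/185]
  75 → break 6 (new)  [load 75/185]
  35 → break 2  [load 160/185]
6 commercial breaks opened.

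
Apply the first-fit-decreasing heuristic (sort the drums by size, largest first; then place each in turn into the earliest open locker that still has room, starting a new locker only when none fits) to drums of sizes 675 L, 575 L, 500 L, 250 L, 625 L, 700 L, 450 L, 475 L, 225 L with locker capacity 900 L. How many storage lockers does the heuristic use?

7

Sorted descending: 700, 675, 625, 575, 500, 475, 450, 250, 225.
  700 → locker 1 (new)  [load 700/900]
  675 → locker 2 (new)  [load 675/900]
  625 → locker 3 (new)  [load 625/900]
  575 → locker 4 (new)  [load 575/900]
  500 → locker 5 (new)  [load 500/900]
  475 → locker 6 (new)  [load 475/900]
  450 → locker 7 (new)  [load 450/900]
  250 → locker 3  [load 875/900]
  225 → locker 2  [load 900/900]
7 storage lockers opened.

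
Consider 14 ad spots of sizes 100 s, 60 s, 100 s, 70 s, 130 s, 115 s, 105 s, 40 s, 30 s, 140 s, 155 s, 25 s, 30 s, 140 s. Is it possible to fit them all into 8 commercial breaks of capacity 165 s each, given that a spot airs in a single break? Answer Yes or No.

No

Total = 1240 s; ⌈1240/165⌉ = 8.
The bound of 8 does not rule out 8, but exhaustive search shows no assignment into 8 commercial breaks of capacity 165 s exists — the minimum is 9.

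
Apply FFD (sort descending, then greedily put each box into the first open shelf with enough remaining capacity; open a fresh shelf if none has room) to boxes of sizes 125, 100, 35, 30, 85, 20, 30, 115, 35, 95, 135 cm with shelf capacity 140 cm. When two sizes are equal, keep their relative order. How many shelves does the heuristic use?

Sorted descending: 135, 125, 115, 100, 95, 85, 35, 35, 30, 30, 20.
  135 → shelf 1 (new)  [load 135/140]
  125 → shelf 2 (new)  [load 125/140]
  115 → shelf 3 (new)  [load 115/140]
  100 → shelf 4 (new)  [load 100/140]
  95 → shelf 5 (new)  [load 95/140]
  85 → shelf 6 (new)  [load 85/140]
  35 → shelf 4  [load 135/140]
  35 → shelf 5  [load 130/140]
  30 → shelf 6  [load 115/140]
  30 → shelf 7 (new)  [load 30/140]
  20 → shelf 3  [load 135/140]
7 shelves opened.

7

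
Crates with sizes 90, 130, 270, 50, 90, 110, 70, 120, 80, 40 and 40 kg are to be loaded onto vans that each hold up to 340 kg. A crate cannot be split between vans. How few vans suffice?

Total = 270 + 130 + 120 + 110 + 90 + 90 + 80 + 70 + 50 + 40 + 40 = 1090 kg.
Lower bound: ⌈1090/340⌉ = 4 vans.
A packing using 4 vans:
  van 1: 270 + 70 = 340
  van 2: 130 + 120 + 90 = 340
  van 3: 110 + 90 + 80 + 50 = 330
  van 4: 40 + 40 = 80
This matches the lower bound, so 4 is optimal.

4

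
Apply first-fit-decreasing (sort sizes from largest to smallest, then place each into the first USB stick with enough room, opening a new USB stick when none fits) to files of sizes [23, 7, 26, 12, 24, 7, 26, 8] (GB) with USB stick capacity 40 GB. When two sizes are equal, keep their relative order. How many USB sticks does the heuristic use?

4

Sorted descending: 26, 26, 24, 23, 12, 8, 7, 7.
  26 → USB stick 1 (new)  [load 26/40]
  26 → USB stick 2 (new)  [load 26/40]
  24 → USB stick 3 (new)  [load 24/40]
  23 → USB stick 4 (new)  [load 23/40]
  12 → USB stick 1  [load 38/40]
  8 → USB stick 2  [load 34/40]
  7 → USB stick 3  [load 31/40]
  7 → USB stick 3  [load 38/40]
4 USB sticks opened.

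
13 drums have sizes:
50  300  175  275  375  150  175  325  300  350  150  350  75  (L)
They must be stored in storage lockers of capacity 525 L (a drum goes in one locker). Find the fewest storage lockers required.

7

Total = 375 + 350 + 350 + 325 + 300 + 300 + 275 + 175 + 175 + 150 + 150 + 75 + 50 = 3050 L.
Lower bound: ⌈3050/525⌉ = 6 storage lockers.
Also, 7 drums each exceed 525/2 L, and no two of those can share a locker, so at least 7 storage lockers are needed.
A packing using 7 storage lockers:
  locker 1: 375 + 150 = 525
  locker 2: 350 + 175 = 525
  locker 3: 350 + 175 = 525
  locker 4: 325 + 150 + 50 = 525
  locker 5: 300 + 75 = 375
  locker 6: 300 = 300
  locker 7: 275 = 275
This matches the lower bound, so 7 is optimal.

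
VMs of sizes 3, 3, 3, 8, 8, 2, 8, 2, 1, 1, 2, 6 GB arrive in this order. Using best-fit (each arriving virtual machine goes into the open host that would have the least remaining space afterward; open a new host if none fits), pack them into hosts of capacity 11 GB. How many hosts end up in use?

5

  3 → host 1 (new)  [load 3/11]
  3 → host 1  [load 6/11]
  3 → host 1  [load 9/11]
  8 → host 2 (new)  [load 8/11]
  8 → host 3 (new)  [load 8/11]
  2 → host 1  [load 11/11]
  8 → host 4 (new)  [load 8/11]
  2 → host 2  [load 10/11]
  1 → host 2  [load 11/11]
  1 → host 3  [load 9/11]
  2 → host 3  [load 11/11]
  6 → host 5 (new)  [load 6/11]
5 hosts opened.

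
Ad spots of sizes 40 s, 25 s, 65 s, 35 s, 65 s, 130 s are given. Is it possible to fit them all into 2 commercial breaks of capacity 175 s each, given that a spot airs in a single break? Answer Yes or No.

Total = 360 s; ⌈360/175⌉ = 3.
At least 3 commercial breaks are required, but only 2 are allowed.

No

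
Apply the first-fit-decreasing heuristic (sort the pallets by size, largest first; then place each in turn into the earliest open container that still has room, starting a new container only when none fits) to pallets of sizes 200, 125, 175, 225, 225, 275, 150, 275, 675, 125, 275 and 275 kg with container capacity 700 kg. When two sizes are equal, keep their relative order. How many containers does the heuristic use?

5

Sorted descending: 675, 275, 275, 275, 275, 225, 225, 200, 175, 150, 125, 125.
  675 → container 1 (new)  [load 675/700]
  275 → container 2 (new)  [load 275/700]
  275 → container 2  [load 550/700]
  275 → container 3 (new)  [load 275/700]
  275 → container 3  [load 550/700]
  225 → container 4 (new)  [load 225/700]
  225 → container 4  [load 450/700]
  200 → container 4  [load 650/700]
  175 → container 5 (new)  [load 175/700]
  150 → container 2  [load 700/700]
  125 → container 3  [load 675/700]
  125 → container 5  [load 300/700]
5 containers opened.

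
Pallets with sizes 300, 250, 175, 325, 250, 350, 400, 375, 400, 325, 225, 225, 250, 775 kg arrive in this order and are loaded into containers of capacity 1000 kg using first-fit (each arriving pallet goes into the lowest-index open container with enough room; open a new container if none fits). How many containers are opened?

  300 → container 1 (new)  [load 300/1000]
  250 → container 1  [load 550/1000]
  175 → container 1  [load 725/1000]
  325 → container 2 (new)  [load 325/1000]
  250 → container 1  [load 975/1000]
  350 → container 2  [load 675/1000]
  400 → container 3 (new)  [load 400/1000]
  375 → container 3  [load 775/1000]
  400 → container 4 (new)  [load 400/1000]
  325 → container 2  [load 1000/1000]
  225 → container 3  [load 1000/1000]
  225 → container 4  [load 625/1000]
  250 → container 4  [load 875/1000]
  775 → container 5 (new)  [load 775/1000]
5 containers opened.

5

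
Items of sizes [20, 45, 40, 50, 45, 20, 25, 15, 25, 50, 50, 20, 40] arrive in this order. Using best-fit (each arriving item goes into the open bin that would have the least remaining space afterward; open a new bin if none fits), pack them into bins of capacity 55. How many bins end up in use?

  20 → bin 1 (new)  [load 20/55]
  45 → bin 2 (new)  [load 45/55]
  40 → bin 3 (new)  [load 40/55]
  50 → bin 4 (new)  [load 50/55]
  45 → bin 5 (new)  [load 45/55]
  20 → bin 1  [load 40/55]
  25 → bin 6 (new)  [load 25/55]
  15 → bin 1  [load 55/55]
  25 → bin 6  [load 50/55]
  50 → bin 7 (new)  [load 50/55]
  50 → bin 8 (new)  [load 50/55]
  20 → bin 9 (new)  [load 20/55]
  40 → bin 10 (new)  [load 40/55]
10 bins opened.

10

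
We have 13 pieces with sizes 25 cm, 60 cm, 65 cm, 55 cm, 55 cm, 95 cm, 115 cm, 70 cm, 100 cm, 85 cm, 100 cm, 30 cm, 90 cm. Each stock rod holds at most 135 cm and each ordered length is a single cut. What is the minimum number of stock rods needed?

Total = 115 + 100 + 100 + 95 + 90 + 85 + 70 + 65 + 60 + 55 + 55 + 30 + 25 = 945 cm.
Lower bound: ⌈945/135⌉ = 7 stock rods.
A packing using 9 stock rods:
  stock rod 1: 115 = 115
  stock rod 2: 100 + 30 = 130
  stock rod 3: 100 + 25 = 125
  stock rod 4: 95 = 95
  stock rod 5: 90 = 90
  stock rod 6: 85 = 85
  stock rod 7: 70 + 65 = 135
  stock rod 8: 60 + 55 = 115
  stock rod 9: 55 = 55
No arrangement into 8 stock rods stays within capacity, so 9 is optimal.

9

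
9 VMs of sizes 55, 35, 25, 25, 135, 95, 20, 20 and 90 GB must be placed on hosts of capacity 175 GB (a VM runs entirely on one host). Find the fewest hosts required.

Total = 135 + 95 + 90 + 55 + 35 + 25 + 25 + 20 + 20 = 500 GB.
Lower bound: ⌈500/175⌉ = 3 hosts.
A packing using 3 hosts:
  host 1: 135 + 35 = 170
  host 2: 95 + 55 + 25 = 175
  host 3: 90 + 25 + 20 + 20 = 155
This matches the lower bound, so 3 is optimal.

3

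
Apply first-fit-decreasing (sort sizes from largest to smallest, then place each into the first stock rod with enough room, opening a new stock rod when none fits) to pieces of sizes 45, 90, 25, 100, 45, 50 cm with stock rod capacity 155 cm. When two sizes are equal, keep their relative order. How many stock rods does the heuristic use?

3

Sorted descending: 100, 90, 50, 45, 45, 25.
  100 → stock rod 1 (new)  [load 100/155]
  90 → stock rod 2 (new)  [load 90/155]
  50 → stock rod 1  [load 150/155]
  45 → stock rod 2  [load 135/155]
  45 → stock rod 3 (new)  [load 45/155]
  25 → stock rod 3  [load 70/155]
3 stock rods opened.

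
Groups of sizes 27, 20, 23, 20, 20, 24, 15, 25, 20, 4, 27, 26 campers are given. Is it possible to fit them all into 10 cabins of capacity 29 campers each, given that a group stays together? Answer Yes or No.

No

Total = 251 campers; ⌈251/29⌉ = 9.
11 groups each exceed half the capacity and cannot share a cabin, forcing at least 11 cabins.
At least 11 cabins are required, but only 10 are allowed.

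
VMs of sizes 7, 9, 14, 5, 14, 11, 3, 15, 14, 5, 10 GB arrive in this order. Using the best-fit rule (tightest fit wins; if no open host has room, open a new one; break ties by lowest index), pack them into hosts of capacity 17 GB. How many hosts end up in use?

  7 → host 1 (new)  [load 7/17]
  9 → host 1  [load 16/17]
  14 → host 2 (new)  [load 14/17]
  5 → host 3 (new)  [load 5/17]
  14 → host 4 (new)  [load 14/17]
  11 → host 3  [load 16/17]
  3 → host 2  [load 17/17]
  15 → host 5 (new)  [load 15/17]
  14 → host 6 (new)  [load 14/17]
  5 → host 7 (new)  [load 5/17]
  10 → host 7  [load 15/17]
7 hosts opened.

7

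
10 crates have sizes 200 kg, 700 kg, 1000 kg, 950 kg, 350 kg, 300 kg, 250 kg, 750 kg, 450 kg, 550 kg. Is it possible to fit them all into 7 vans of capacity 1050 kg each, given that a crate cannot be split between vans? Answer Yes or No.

A valid assignment using 6 vans:
  van 1: 1000 = 1000
  van 2: 950 = 950
  van 3: 750 + 300 = 1050
  van 4: 700 + 350 = 1050
  van 5: 550 + 450 = 1000
  van 6: 250 + 200 = 450
That uses only 6 ≤ 7, so 7 vans are enough.

Yes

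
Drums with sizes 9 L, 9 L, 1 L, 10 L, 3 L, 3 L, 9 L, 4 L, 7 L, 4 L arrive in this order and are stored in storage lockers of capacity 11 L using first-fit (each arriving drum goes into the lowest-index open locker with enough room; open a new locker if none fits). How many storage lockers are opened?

6

  9 → locker 1 (new)  [load 9/11]
  9 → locker 2 (new)  [load 9/11]
  1 → locker 1  [load 10/11]
  10 → locker 3 (new)  [load 10/11]
  3 → locker 4 (new)  [load 3/11]
  3 → locker 4  [load 6/11]
  9 → locker 5 (new)  [load 9/11]
  4 → locker 4  [load 10/11]
  7 → locker 6 (new)  [load 7/11]
  4 → locker 6  [load 11/11]
6 storage lockers opened.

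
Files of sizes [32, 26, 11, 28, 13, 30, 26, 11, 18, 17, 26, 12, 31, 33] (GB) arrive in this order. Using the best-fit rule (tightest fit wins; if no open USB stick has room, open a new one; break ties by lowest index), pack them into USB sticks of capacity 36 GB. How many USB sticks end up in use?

11

  32 → USB stick 1 (new)  [load 32/36]
  26 → USB stick 2 (new)  [load 26/36]
  11 → USB stick 3 (new)  [load 11/36]
  28 → USB stick 4 (new)  [load 28/36]
  13 → USB stick 3  [load 24/36]
  30 → USB stick 5 (new)  [load 30/36]
  26 → USB stick 6 (new)  [load 26/36]
  11 → USB stick 3  [load 35/36]
  18 → USB stick 7 (new)  [load 18/36]
  17 → USB stick 7  [load 35/36]
  26 → USB stick 8 (new)  [load 26/36]
  12 → USB stick 9 (new)  [load 12/36]
  31 → USB stick 10 (new)  [load 31/36]
  33 → USB stick 11 (new)  [load 33/36]
11 USB sticks opened.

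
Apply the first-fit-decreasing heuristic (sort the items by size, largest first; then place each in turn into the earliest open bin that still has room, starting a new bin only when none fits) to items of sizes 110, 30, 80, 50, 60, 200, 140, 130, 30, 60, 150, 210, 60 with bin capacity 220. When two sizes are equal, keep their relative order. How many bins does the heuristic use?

Sorted descending: 210, 200, 150, 140, 130, 110, 80, 60, 60, 60, 50, 30, 30.
  210 → bin 1 (new)  [load 210/220]
  200 → bin 2 (new)  [load 200/220]
  150 → bin 3 (new)  [load 150/220]
  140 → bin 4 (new)  [load 140/220]
  130 → bin 5 (new)  [load 130/220]
  110 → bin 6 (new)  [load 110/220]
  80 → bin 4  [load 220/220]
  60 → bin 3  [load 210/220]
  60 → bin 5  [load 190/220]
  60 → bin 6  [load 170/220]
  50 → bin 6  [load 220/220]
  30 → bin 5  [load 220/220]
  30 → bin 7 (new)  [load 30/220]
7 bins opened.

7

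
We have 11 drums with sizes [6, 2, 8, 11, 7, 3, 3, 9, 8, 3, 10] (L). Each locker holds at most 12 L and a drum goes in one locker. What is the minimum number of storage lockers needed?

Total = 11 + 10 + 9 + 8 + 8 + 7 + 6 + 3 + 3 + 3 + 2 = 70 L.
Lower bound: ⌈70/12⌉ = 6 storage lockers.
A packing using 7 storage lockers:
  locker 1: 11 = 11
  locker 2: 10 + 2 = 12
  locker 3: 9 + 3 = 12
  locker 4: 8 + 3 = 11
  locker 5: 8 + 3 = 11
  locker 6: 7 = 7
  locker 7: 6 = 6
No arrangement into 6 storage lockers stays within capacity, so 7 is optimal.

7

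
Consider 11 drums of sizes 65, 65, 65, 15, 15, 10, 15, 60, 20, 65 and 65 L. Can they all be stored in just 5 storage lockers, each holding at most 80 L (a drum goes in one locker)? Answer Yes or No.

Total = 460 L; ⌈460/80⌉ = 6.
At least 6 storage lockers are required, but only 5 are allowed.

No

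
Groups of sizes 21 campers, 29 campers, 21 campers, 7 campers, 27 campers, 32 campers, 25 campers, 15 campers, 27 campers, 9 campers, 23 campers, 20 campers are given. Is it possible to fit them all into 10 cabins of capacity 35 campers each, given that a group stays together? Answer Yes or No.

A valid assignment using 9 cabins:
  cabin 1: 32 = 32
  cabin 2: 29 = 29
  cabin 3: 27 + 7 = 34
  cabin 4: 27 = 27
  cabin 5: 25 + 9 = 34
  cabin 6: 23 = 23
  cabin 7: 21 = 21
  cabin 8: 21 = 21
  cabin 9: 20 + 15 = 35
That uses only 9 ≤ 10, so 10 cabins are enough.

Yes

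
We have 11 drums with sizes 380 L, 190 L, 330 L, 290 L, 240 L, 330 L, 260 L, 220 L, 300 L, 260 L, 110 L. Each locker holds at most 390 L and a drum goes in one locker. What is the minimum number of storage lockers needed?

10

Total = 380 + 330 + 330 + 300 + 290 + 260 + 260 + 240 + 220 + 190 + 110 = 2910 L.
Lower bound: ⌈2910/390⌉ = 8 storage lockers.
Also, 9 drums each exceed 195 L, and no two of those can share a locker, so at least 9 storage lockers are needed.
A packing using 10 storage lockers:
  locker 1: 380 = 380
  locker 2: 330 = 330
  locker 3: 330 = 330
  locker 4: 300 = 300
  locker 5: 290 = 290
  locker 6: 260 + 110 = 370
  locker 7: 260 = 260
  locker 8: 240 = 240
  locker 9: 220 = 220
  locker 10: 190 = 190
No arrangement into 9 storage lockers stays within capacity, so 10 is optimal.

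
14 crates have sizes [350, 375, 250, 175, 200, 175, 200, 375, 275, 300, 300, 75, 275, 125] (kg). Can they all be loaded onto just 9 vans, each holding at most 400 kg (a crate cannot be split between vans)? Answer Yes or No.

Total = 3450 kg; ⌈3450/400⌉ = 9.
The bound of 9 does not rule out 9, but exhaustive search shows no assignment into 9 vans of capacity 400 kg exists — the minimum is 10.

No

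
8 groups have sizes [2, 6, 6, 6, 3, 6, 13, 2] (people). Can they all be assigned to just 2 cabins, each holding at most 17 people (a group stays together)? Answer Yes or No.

No

Total = 44 people; ⌈44/17⌉ = 3.
At least 3 cabins are required, but only 2 are allowed.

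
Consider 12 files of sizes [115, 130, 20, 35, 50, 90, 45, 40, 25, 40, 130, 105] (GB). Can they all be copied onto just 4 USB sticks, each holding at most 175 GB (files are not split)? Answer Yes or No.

No

Total = 825 GB; ⌈825/175⌉ = 5.
At least 5 USB sticks are required, but only 4 are allowed.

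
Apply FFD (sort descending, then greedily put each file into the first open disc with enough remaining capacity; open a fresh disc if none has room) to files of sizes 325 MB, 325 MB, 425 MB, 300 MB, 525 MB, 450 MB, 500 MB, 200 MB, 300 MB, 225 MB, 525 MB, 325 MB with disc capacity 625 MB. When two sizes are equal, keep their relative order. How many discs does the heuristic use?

8

Sorted descending: 525, 525, 500, 450, 425, 325, 325, 325, 300, 300, 225, 200.
  525 → disc 1 (new)  [load 525/625]
  525 → disc 2 (new)  [load 525/625]
  500 → disc 3 (new)  [load 500/625]
  450 → disc 4 (new)  [load 450/625]
  425 → disc 5 (new)  [load 425/625]
  325 → disc 6 (new)  [load 325/625]
  325 → disc 7 (new)  [load 325/625]
  325 → disc 8 (new)  [load 325/625]
  300 → disc 6  [load 625/625]
  300 → disc 7  [load 625/625]
  225 → disc 8  [load 550/625]
  200 → disc 5  [load 625/625]
8 discs opened.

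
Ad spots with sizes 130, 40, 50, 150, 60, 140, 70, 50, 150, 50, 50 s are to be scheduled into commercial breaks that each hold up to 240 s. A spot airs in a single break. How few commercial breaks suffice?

4

Total = 150 + 150 + 140 + 130 + 70 + 60 + 50 + 50 + 50 + 50 + 40 = 940 s.
Lower bound: ⌈940/240⌉ = 4 commercial breaks.
A packing using 4 commercial breaks:
  break 1: 150 + 70 = 220
  break 2: 150 + 50 + 40 = 240
  break 3: 140 + 50 + 50 = 240
  break 4: 130 + 60 + 50 = 240
This matches the lower bound, so 4 is optimal.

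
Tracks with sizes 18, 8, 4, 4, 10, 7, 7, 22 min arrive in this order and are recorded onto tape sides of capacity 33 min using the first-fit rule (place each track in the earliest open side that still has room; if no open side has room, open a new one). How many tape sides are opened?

  18 → side 1 (new)  [load 18/33]
  8 → side 1  [load 26/33]
  4 → side 1  [load 30/33]
  4 → side 2 (new)  [load 4/33]
  10 → side 2  [load 14/33]
  7 → side 2  [load 21/33]
  7 → side 2  [load 28/33]
  22 → side 3 (new)  [load 22/33]
3 tape sides opened.

3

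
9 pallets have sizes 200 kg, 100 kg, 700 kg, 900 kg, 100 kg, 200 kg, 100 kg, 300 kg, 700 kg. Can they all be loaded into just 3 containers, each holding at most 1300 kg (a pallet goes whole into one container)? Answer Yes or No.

Yes

A valid assignment using 3 containers:
  container 1: 900 + 300 + 100 = 1300
  container 2: 700 + 200 + 200 + 100 + 100 = 1300
  container 3: 700 = 700
Every load is within 1300 kg, so 3 containers suffice.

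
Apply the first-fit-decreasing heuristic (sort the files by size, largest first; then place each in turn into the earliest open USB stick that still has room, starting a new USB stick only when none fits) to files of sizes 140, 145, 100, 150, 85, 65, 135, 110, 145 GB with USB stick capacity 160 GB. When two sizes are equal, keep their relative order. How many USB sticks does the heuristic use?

8

Sorted descending: 150, 145, 145, 140, 135, 110, 100, 85, 65.
  150 → USB stick 1 (new)  [load 150/160]
  145 → USB stick 2 (new)  [load 145/160]
  145 → USB stick 3 (new)  [load 145/160]
  140 → USB stick 4 (new)  [load 140/160]
  135 → USB stick 5 (new)  [load 135/160]
  110 → USB stick 6 (new)  [load 110/160]
  100 → USB stick 7 (new)  [load 100/160]
  85 → USB stick 8 (new)  [load 85/160]
  65 → USB stick 8  [load 150/160]
8 USB sticks opened.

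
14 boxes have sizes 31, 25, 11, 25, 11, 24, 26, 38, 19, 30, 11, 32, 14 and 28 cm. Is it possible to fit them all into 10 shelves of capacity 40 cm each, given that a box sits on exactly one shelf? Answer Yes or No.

Yes

A valid assignment using 10 shelves:
  shelf 1: 38 = 38
  shelf 2: 32 = 32
  shelf 3: 31 = 31
  shelf 4: 30 = 30
  shelf 5: 28 + 11 = 39
  shelf 6: 26 + 14 = 40
  shelf 7: 25 + 11 = 36
  shelf 8: 25 + 11 = 36
  shelf 9: 24 = 24
  shelf 10: 19 = 19
Every load is within 40 cm, so 10 shelves suffice.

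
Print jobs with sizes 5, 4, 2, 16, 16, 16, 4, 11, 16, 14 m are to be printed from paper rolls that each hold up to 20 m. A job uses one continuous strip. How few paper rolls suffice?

Total = 16 + 16 + 16 + 16 + 14 + 11 + 5 + 4 + 4 + 2 = 104 m.
Lower bound: ⌈104/20⌉ = 6 paper rolls.
A packing using 6 paper rolls:
  roll 1: 16 + 4 = 20
  roll 2: 16 + 4 = 20
  roll 3: 16 + 2 = 18
  roll 4: 16 = 16
  roll 5: 14 + 5 = 19
  roll 6: 11 = 11
This matches the lower bound, so 6 is optimal.

6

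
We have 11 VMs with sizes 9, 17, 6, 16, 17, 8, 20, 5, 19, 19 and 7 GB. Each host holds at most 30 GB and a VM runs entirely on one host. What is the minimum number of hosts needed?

Total = 20 + 19 + 19 + 17 + 17 + 16 + 9 + 8 + 7 + 6 + 5 = 143 GB.
Lower bound: ⌈143/30⌉ = 5 hosts.
Also, 6 VMs each exceed 15 GB, and no two of those can share a host, so at least 6 hosts are needed.
A packing using 6 hosts:
  host 1: 20 + 9 = 29
  host 2: 19 + 8 = 27
  host 3: 19 + 7 = 26
  host 4: 17 + 6 + 5 = 28
  host 5: 17 = 17
  host 6: 16 = 16
This matches the lower bound, so 6 is optimal.

6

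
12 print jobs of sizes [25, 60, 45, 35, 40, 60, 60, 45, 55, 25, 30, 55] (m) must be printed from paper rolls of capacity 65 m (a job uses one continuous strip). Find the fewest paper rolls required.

10

Total = 60 + 60 + 60 + 55 + 55 + 45 + 45 + 40 + 35 + 30 + 25 + 25 = 535 m.
Lower bound: ⌈535/65⌉ = 9 paper rolls.
A packing using 10 paper rolls:
  roll 1: 60 = 60
  roll 2: 60 = 60
  roll 3: 60 = 60
  roll 4: 55 = 55
  roll 5: 55 = 55
  roll 6: 45 = 45
  roll 7: 45 = 45
  roll 8: 40 + 25 = 65
  roll 9: 35 + 30 = 65
  roll 10: 25 = 25
No arrangement into 9 paper rolls stays within capacity, so 10 is optimal.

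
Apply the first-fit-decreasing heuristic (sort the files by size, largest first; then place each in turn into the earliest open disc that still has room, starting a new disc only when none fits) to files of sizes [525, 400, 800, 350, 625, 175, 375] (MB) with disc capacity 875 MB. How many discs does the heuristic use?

Sorted descending: 800, 625, 525, 400, 375, 350, 175.
  800 → disc 1 (new)  [load 800/875]
  625 → disc 2 (new)  [load 625/875]
  525 → disc 3 (new)  [load 525/875]
  400 → disc 4 (new)  [load 400/875]
  375 → disc 4  [load 775/875]
  350 → disc 3  [load 875/875]
  175 → disc 2  [load 800/875]
4 discs opened.

4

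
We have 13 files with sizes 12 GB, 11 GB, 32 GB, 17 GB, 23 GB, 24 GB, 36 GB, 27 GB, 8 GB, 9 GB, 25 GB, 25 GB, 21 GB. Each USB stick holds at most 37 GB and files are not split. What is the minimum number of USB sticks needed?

9

Total = 36 + 32 + 27 + 25 + 25 + 24 + 23 + 21 + 17 + 12 + 11 + 9 + 8 = 270 GB.
Lower bound: ⌈270/37⌉ = 8 USB sticks.
A packing using 9 USB sticks:
  USB stick 1: 36 = 36
  USB stick 2: 32 = 32
  USB stick 3: 27 + 9 = 36
  USB stick 4: 25 + 12 = 37
  USB stick 5: 25 + 11 = 36
  USB stick 6: 24 + 8 = 32
  USB stick 7: 23 = 23
  USB stick 8: 21 = 21
  USB stick 9: 17 = 17
No arrangement into 8 USB sticks stays within capacity, so 9 is optimal.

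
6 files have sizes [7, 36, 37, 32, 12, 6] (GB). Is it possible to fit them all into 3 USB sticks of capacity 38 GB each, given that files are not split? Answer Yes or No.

No

Total = 130 GB; ⌈130/38⌉ = 4.
At least 4 USB sticks are required, but only 3 are allowed.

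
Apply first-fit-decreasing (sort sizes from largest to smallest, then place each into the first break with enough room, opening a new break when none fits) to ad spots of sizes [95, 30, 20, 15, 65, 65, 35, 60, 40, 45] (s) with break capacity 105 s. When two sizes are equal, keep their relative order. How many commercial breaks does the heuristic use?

Sorted descending: 95, 65, 65, 60, 45, 40, 35, 30, 20, 15.
  95 → break 1 (new)  [load 95/105]
  65 → break 2 (new)  [load 65/105]
  65 → break 3 (new)  [load 65/105]
  60 → break 4 (new)  [load 60/105]
  45 → break 4  [load 105/105]
  40 → break 2  [load 105/105]
  35 → break 3  [load 100/105]
  30 → break 5 (new)  [load 30/105]
  20 → break 5  [load 50/105]
  15 → break 5  [load 65/105]
5 commercial breaks opened.

5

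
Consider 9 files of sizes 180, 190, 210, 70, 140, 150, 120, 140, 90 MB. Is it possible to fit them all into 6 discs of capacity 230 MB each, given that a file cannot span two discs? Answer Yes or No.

Total = 1290 MB; ⌈1290/230⌉ = 6.
7 files each exceed half the capacity and cannot share a disc, forcing at least 7 discs.
At least 7 discs are required, but only 6 are allowed.

No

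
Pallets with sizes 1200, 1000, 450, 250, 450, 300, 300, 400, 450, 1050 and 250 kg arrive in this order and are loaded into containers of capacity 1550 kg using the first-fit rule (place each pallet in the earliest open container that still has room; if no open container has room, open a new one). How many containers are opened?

  1200 → container 1 (new)  [load 1200/1550]
  1000 → container 2 (new)  [load 1000/1550]
  450 → container 2  [load 1450/1550]
  250 → container 1  [load 1450/1550]
  450 → container 3 (new)  [load 450/1550]
  300 → container 3  [load 750/1550]
  300 → container 3  [load 1050/1550]
  400 → container 3  [load 1450/1550]
  450 → container 4 (new)  [load 450/1550]
  1050 → container 4  [load 1500/1550]
  250 → container 5 (new)  [load 250/1550]
5 containers opened.

5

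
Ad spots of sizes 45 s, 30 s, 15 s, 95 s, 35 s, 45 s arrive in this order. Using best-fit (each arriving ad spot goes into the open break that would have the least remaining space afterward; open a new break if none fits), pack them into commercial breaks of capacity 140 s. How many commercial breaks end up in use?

  45 → break 1 (new)  [load 45/140]
  30 → break 1  [load 75/140]
  15 → break 1  [load 90/140]
  95 → break 2 (new)  [load 95/140]
  35 → break 2  [load 130/140]
  45 → break 1  [load 135/140]
2 commercial breaks opened.

2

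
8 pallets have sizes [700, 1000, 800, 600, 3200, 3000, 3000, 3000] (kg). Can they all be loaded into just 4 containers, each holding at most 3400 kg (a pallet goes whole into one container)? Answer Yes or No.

No

Total = 15300 kg; ⌈15300/3400⌉ = 5.
At least 5 containers are required, but only 4 are allowed.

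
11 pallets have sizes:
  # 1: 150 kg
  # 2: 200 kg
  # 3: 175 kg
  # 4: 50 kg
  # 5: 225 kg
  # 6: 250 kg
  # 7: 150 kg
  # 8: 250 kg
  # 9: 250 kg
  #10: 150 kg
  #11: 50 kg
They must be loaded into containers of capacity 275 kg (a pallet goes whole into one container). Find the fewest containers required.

Total = 250 + 250 + 250 + 225 + 200 + 175 + 150 + 150 + 150 + 50 + 50 = 1900 kg.
Lower bound: ⌈1900/275⌉ = 7 containers.
Also, 9 pallets each exceed 275/2 kg, and no two of those can share a container, so at least 9 containers are needed.
A packing using 9 containers:
  container 1: 250 = 250
  container 2: 250 = 250
  container 3: 250 = 250
  container 4: 225 + 50 = 275
  container 5: 200 + 50 = 250
  container 6: 175 = 175
  container 7: 150 = 150
  container 8: 150 = 150
  container 9: 150 = 150
This matches the lower bound, so 9 is optimal.

9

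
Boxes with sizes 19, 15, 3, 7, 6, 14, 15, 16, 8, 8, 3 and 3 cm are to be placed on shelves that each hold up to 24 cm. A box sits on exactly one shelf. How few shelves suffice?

5

Total = 19 + 16 + 15 + 15 + 14 + 8 + 8 + 7 + 6 + 3 + 3 + 3 = 117 cm.
Lower bound: ⌈117/24⌉ = 5 shelves.
A packing using 5 shelves:
  shelf 1: 19 + 3 = 22
  shelf 2: 16 + 8 = 24
  shelf 3: 15 + 8 = 23
  shelf 4: 15 + 6 + 3 = 24
  shelf 5: 14 + 7 + 3 = 24
This matches the lower bound, so 5 is optimal.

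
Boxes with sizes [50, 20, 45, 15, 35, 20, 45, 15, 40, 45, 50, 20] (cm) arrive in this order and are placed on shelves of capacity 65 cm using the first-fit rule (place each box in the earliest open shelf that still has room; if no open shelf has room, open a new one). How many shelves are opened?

7

  50 → shelf 1 (new)  [load 50/65]
  20 → shelf 2 (new)  [load 20/65]
  45 → shelf 2  [load 65/65]
  15 → shelf 1  [load 65/65]
  35 → shelf 3 (new)  [load 35/65]
  20 → shelf 3  [load 55/65]
  45 → shelf 4 (new)  [load 45/65]
  15 → shelf 4  [load 60/65]
  40 → shelf 5 (new)  [load 40/65]
  45 → shelf 6 (new)  [load 45/65]
  50 → shelf 7 (new)  [load 50/65]
  20 → shelf 5  [load 60/65]
7 shelves opened.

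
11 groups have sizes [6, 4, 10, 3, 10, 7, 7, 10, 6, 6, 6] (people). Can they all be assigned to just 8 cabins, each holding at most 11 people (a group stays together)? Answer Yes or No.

Total = 75 people; ⌈75/11⌉ = 7.
9 groups each exceed half the capacity and cannot share a cabin, forcing at least 9 cabins.
At least 9 cabins are required, but only 8 are allowed.

No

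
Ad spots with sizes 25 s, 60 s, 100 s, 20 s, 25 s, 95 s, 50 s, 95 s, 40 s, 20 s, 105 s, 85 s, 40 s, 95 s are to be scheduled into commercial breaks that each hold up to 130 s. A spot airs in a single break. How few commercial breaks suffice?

8

Total = 105 + 100 + 95 + 95 + 95 + 85 + 60 + 50 + 40 + 40 + 25 + 25 + 20 + 20 = 855 s.
Lower bound: ⌈855/130⌉ = 7 commercial breaks.
A packing using 8 commercial breaks:
  break 1: 105 + 25 = 130
  break 2: 100 + 25 = 125
  break 3: 95 + 20 = 115
  break 4: 95 + 20 = 115
  break 5: 95 = 95
  break 6: 85 + 40 = 125
  break 7: 60 + 50 = 110
  break 8: 40 = 40
No arrangement into 7 commercial breaks stays within capacity, so 8 is optimal.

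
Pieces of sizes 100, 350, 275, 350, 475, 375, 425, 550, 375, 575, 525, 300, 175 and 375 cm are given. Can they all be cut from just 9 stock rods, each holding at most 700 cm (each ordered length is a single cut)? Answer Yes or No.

A valid assignment using 9 stock rods:
  stock rod 1: 575 + 100 = 675
  stock rod 2: 550 = 550
  stock rod 3: 525 + 175 = 700
  stock rod 4: 475 = 475
  stock rod 5: 425 + 275 = 700
  stock rod 6: 375 + 300 = 675
  stock rod 7: 375 = 375
  stock rod 8: 375 = 375
  stock rod 9: 350 + 350 = 700
Every load is within 700 cm, so 9 stock rods suffice.

Yes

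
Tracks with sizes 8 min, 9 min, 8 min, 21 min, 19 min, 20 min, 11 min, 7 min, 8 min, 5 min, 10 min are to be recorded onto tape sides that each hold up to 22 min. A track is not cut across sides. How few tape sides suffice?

7

Total = 21 + 20 + 19 + 11 + 10 + 9 + 8 + 8 + 8 + 7 + 5 = 126 min.
Lower bound: ⌈126/22⌉ = 6 tape sides.
A packing using 7 tape sides:
  side 1: 21 = 21
  side 2: 20 = 20
  side 3: 19 = 19
  side 4: 11 + 10 = 21
  side 5: 9 + 8 + 5 = 22
  side 6: 8 + 8 = 16
  side 7: 7 = 7
No arrangement into 6 tape sides stays within capacity, so 7 is optimal.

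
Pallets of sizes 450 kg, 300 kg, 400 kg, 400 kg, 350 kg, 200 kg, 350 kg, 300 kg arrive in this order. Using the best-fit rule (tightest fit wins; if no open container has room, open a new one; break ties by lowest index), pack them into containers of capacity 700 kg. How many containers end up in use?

4

  450 → container 1 (new)  [load 450/700]
  300 → container 2 (new)  [load 300/700]
  400 → container 2  [load 700/700]
  400 → container 3 (new)  [load 400/700]
  350 → container 4 (new)  [load 350/700]
  200 → container 1  [load 650/700]
  350 → container 4  [load 700/700]
  300 → container 3  [load 700/700]
4 containers opened.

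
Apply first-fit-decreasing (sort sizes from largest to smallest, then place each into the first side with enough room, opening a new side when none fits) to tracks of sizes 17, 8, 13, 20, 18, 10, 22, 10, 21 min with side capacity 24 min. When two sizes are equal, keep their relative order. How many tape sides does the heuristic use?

Sorted descending: 22, 21, 20, 18, 17, 13, 10, 10, 8.
  22 → side 1 (new)  [load 22/24]
  21 → side 2 (new)  [load 21/24]
  20 → side 3 (new)  [load 20/24]
  18 → side 4 (new)  [load 18/24]
  17 → side 5 (new)  [load 17/24]
  13 → side 6 (new)  [load 13/24]
  10 → side 6  [load 23/24]
  10 → side 7 (new)  [load 10/24]
  8 → side 7  [load 18/24]
7 tape sides opened.

7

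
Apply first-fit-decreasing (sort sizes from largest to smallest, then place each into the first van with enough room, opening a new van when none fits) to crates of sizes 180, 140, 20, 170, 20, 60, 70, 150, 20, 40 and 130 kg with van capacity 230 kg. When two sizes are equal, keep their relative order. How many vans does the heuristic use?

5

Sorted descending: 180, 170, 150, 140, 130, 70, 60, 40, 20, 20, 20.
  180 → van 1 (new)  [load 180/230]
  170 → van 2 (new)  [load 170/230]
  150 → van 3 (new)  [load 150/230]
  140 → van 4 (new)  [load 140/230]
  130 → van 5 (new)  [load 130/230]
  70 → van 3  [load 220/230]
  60 → van 2  [load 230/230]
  40 → van 1  [load 220/230]
  20 → van 4  [load 160/230]
  20 → van 4  [load 180/230]
  20 → van 4  [load 200/230]
5 vans opened.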